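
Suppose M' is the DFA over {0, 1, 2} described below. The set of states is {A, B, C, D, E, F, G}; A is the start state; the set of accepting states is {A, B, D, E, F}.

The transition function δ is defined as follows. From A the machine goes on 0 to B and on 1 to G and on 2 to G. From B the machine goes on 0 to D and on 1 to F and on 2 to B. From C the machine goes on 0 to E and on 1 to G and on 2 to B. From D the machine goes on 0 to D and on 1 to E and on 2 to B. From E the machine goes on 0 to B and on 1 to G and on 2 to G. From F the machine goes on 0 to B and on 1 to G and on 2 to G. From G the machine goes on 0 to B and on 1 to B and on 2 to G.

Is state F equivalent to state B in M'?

No

First remove the unreachable states {C}; 6 states remain.
Start with accepting vs non-accepting: {A,B,D,E,F} | {G}.
Refine {A,B,D,E,F} on symbol 1: members go to different blocks, giving {A,E,F} and {B,D}.
The partition is now stable with 3 blocks: {A,E,F} | {G} | {B,D}.
F and B end up in different blocks, so they are distinguishable. For instance, the string '1' is accepted from only B.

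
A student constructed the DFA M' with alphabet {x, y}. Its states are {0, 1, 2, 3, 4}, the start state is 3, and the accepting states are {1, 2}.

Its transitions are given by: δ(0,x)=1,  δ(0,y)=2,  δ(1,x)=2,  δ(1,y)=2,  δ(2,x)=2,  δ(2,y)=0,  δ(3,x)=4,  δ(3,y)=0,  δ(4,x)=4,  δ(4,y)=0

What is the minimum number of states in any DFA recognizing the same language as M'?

All states are reachable from the start state.
Initial partition by acceptance: {1,2} | {0,3,4}.
Refine {1,2} on symbol y: members go to different blocks, giving {1} and {2}.
Refine {0,3,4} on symbol x: members go to different blocks, giving {3,4} and {0}.
Stable partition: {1} | {3,4} | {2} | {0} — 4 equivalence classes.

4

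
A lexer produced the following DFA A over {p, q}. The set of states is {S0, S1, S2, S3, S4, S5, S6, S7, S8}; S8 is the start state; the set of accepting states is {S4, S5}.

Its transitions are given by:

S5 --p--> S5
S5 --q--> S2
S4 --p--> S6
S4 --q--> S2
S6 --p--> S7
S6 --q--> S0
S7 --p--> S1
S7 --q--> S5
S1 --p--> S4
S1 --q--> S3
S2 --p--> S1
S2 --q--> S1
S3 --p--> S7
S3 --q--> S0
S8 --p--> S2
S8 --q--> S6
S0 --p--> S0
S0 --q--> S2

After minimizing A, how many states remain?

8

All states are reachable from the start state.
Initial partition by acceptance: {S4,S5} | {S0,S1,S2,S3,S6,S7,S8}.
On input p, block {S4,S5} splits into {S4} and {S5}.
Refine {S0,S1,S2,S3,S6,S7,S8} on symbol p: members go to different blocks, giving {S0,S2,S3,S6,S7,S8} and {S1}.
Refine {S0,S2,S3,S6,S7,S8} on symbol p: members go to different blocks, giving {S0,S3,S6,S8} and {S2,S7}.
On input p, block {S0,S3,S6,S8} splits into {S3,S6,S8} and {S0}.
On input q, block {S3,S6,S8} splits into {S3,S6} and {S8}.
Split {S2,S7} by δ(·,q) → {S2} and {S7}.
The partition is now stable with 8 blocks: {S4} | {S3,S6} | {S5} | {S1} | {S2} | {S0} | {S8} | {S7}.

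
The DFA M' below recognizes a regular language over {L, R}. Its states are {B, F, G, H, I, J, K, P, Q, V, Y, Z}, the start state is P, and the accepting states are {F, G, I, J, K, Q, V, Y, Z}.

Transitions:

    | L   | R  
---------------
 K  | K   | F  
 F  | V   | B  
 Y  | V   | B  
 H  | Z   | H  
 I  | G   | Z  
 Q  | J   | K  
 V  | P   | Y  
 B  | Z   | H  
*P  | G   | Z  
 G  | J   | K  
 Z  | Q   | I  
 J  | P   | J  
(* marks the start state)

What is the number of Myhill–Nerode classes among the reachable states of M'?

8

Every state is reachable, so we keep all 12.
Start with accepting vs non-accepting: {F,G,I,J,K,Q,V,Y,Z} | {B,H,P}.
Refine {F,G,I,J,K,Q,V,Y,Z} on symbol L: members go to different blocks, giving {F,G,I,K,Q,Y,Z} and {J,V}.
On input L, block {F,G,I,K,Q,Y,Z} splits into {F,G,Q,Y} and {I,K,Z}.
On input R, block {F,G,Q,Y} splits into {G,Q} and {F,Y}.
On input L, block {B,H,P} splits into {B,H} and {P}.
Split {J,V} by δ(·,R) → {J} and {V}.
Split {I,K,Z} by δ(·,L) → {I,Z} and {K}.
The partition is now stable with 8 blocks: {G,Q} | {B,H} | {J} | {I,Z} | {F,Y} | {P} | {V} | {K}.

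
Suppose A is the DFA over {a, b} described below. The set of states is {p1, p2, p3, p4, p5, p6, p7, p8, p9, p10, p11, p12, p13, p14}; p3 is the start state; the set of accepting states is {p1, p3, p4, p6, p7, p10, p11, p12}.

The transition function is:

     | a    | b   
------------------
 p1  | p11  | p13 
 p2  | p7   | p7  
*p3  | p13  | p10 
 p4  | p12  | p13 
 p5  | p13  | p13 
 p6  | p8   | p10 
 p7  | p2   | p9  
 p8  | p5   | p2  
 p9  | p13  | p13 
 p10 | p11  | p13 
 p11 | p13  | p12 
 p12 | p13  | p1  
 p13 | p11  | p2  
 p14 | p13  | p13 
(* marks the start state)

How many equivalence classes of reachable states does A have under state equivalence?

States {p4,p5,p6,p8,p14} cannot be reached from the start state, so discard them.
P0 = {p1,p3,p7,p10,p11,p12} | {p2,p9,p13}.
Split {p1,p3,p7,p10,p11,p12} by δ(·,a) → {p3,p7,p11,p12} and {p1,p10}.
Split {p3,p7,p11,p12} by δ(·,b) → {p3,p12} and {p7} and {p11}.
Split {p2,p9,p13} by δ(·,a) → {p2} and {p9} and {p13}.
The partition is now stable with 7 blocks: {p3,p12} | {p2} | {p1,p10} | {p7} | {p11} | {p9} | {p13}.

7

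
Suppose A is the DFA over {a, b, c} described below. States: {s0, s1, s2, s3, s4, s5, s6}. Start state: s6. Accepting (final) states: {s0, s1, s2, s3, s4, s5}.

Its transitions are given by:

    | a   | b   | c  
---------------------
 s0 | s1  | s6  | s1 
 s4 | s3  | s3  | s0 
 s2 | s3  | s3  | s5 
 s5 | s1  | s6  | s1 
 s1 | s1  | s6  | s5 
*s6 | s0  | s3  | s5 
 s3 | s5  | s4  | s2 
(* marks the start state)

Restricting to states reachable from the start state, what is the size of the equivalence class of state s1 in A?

3

Start with accepting vs non-accepting: {s0,s1,s2,s3,s4,s5} | {s6}.
Split {s0,s1,s2,s3,s4,s5} by δ(·,b) → {s0,s1,s5} and {s2,s3,s4}.
Refine {s2,s3,s4} on symbol a: members go to different blocks, giving {s2,s4} and {s3}.
Stable partition: {s0,s1,s5} | {s6} | {s2,s4} | {s3} — 4 equivalence classes.
State s1 belongs to the block {s0,s1,s5}, which has 3 states.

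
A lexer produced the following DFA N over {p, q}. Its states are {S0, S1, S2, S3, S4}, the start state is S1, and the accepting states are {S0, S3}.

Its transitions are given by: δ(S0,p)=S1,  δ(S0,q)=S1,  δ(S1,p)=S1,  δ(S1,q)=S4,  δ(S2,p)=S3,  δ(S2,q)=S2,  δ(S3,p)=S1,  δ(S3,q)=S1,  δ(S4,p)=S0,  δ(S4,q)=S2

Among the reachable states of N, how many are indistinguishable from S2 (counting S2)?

All states are reachable from the start state.
Start with accepting vs non-accepting: {S0,S3} | {S1,S2,S4}.
Refine {S1,S2,S4} on symbol p: members go to different blocks, giving {S2,S4} and {S1}.
No further refinement is possible. Final partition (3 blocks): {S0,S3} | {S2,S4} | {S1}.
The equivalence class containing S2 is {S2,S4}, of size 2.

2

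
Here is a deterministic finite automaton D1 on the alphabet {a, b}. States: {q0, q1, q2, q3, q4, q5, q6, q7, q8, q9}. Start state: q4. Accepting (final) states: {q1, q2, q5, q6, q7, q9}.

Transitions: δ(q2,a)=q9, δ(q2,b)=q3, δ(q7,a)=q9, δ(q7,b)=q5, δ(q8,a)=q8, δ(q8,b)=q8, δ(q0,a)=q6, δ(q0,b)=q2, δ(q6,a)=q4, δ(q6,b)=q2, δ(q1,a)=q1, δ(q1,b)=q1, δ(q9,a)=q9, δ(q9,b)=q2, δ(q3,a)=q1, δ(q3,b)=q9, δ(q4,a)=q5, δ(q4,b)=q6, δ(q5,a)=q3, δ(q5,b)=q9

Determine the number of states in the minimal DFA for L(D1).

7

States {q0,q7,q8} cannot be reached from the start state, so discard them.
Initial partition by acceptance: {q1,q2,q5,q6,q9} | {q3,q4}.
Refine {q1,q2,q5,q6,q9} on symbol a: members go to different blocks, giving {q1,q2,q9} and {q5,q6}.
On input b, block {q1,q2,q9} splits into {q1,q9} and {q2}.
On input b, block {q1,q9} splits into {q1} and {q9}.
Refine {q3,q4} on symbol a: members go to different blocks, giving {q3} and {q4}.
Refine {q5,q6} on symbol a: members go to different blocks, giving {q5} and {q6}.
No further refinement is possible. Final partition (7 blocks): {q1} | {q3} | {q5} | {q2} | {q9} | {q4} | {q6}.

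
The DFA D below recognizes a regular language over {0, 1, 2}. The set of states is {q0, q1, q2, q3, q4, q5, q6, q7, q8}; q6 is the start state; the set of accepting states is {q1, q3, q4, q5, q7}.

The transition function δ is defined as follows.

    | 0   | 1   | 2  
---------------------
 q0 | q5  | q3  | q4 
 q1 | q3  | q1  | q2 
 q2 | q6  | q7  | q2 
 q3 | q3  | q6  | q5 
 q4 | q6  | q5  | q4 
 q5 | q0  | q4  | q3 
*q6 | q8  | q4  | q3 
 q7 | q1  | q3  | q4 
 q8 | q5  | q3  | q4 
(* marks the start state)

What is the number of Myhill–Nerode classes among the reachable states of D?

5

States {q1,q2,q7} cannot be reached from the start state, so discard them.
Initial partition by acceptance: {q3,q4,q5} | {q0,q6,q8}.
On input 0, block {q3,q4,q5} splits into {q4,q5} and {q3}.
On input 2, block {q4,q5} splits into {q4} and {q5}.
On input 0, block {q0,q6,q8} splits into {q0,q8} and {q6}.
Stable partition: {q4} | {q0,q8} | {q3} | {q5} | {q6} — 5 equivalence classes.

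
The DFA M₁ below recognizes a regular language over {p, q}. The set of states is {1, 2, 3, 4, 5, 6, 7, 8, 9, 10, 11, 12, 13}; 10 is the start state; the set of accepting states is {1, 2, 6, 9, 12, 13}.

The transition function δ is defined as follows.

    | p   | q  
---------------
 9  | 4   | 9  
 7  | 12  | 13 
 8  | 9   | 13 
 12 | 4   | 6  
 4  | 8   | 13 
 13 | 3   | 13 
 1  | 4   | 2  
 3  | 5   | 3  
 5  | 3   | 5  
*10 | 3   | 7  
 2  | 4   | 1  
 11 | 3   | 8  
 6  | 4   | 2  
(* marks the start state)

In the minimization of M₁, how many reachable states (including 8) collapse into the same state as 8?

States {11} cannot be reached from the start state, so discard them.
P0 = {1,2,6,9,12,13} | {3,4,5,7,8,10}.
Refine {3,4,5,7,8,10} on symbol p: members go to different blocks, giving {3,4,5,10} and {7,8}.
On input p, block {3,4,5,10} splits into {3,5,10} and {4}.
On input p, block {1,2,6,9,12,13} splits into {1,2,6,9,12} and {13}.
Split {3,5,10} by δ(·,q) → {3,5} and {10}.
No further refinement is possible. Final partition (6 blocks): {1,2,6,9,12} | {3,5} | {7,8} | {4} | {13} | {10}.
State 8 belongs to the block {7,8}, which has 2 states.

2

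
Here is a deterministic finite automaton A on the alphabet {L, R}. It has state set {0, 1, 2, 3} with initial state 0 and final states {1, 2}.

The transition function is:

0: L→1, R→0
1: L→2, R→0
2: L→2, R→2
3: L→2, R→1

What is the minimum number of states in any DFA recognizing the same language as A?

First remove the unreachable states {3}; 3 states remain.
P0 = {1,2} | {0}.
Refine {1,2} on symbol R: members go to different blocks, giving {1} and {2}.
The partition is now stable with 3 blocks: {1} | {0} | {2}.

3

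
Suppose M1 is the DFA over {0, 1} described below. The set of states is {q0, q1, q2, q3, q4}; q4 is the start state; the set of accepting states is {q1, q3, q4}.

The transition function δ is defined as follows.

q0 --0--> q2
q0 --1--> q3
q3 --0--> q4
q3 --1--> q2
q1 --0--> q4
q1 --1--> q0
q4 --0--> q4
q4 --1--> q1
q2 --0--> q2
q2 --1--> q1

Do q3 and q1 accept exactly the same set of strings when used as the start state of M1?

Yes

Initial partition by acceptance: {q1,q3,q4} | {q0,q2}.
On input 1, block {q1,q3,q4} splits into {q1,q3} and {q4}.
The partition is now stable with 3 blocks: {q1,q3} | {q0,q2} | {q4}.
q3 and q1 lie in the same block of the stable partition, so they are equivalent — no string distinguishes them.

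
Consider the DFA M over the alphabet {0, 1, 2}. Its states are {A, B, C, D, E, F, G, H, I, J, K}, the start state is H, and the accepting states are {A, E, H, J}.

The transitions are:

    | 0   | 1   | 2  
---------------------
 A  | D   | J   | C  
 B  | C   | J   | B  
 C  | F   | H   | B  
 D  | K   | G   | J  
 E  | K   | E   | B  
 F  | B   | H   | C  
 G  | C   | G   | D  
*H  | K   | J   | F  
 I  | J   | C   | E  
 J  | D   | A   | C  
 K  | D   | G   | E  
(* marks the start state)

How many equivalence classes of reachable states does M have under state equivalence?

States {I} cannot be reached from the start state, so discard them.
Initial partition by acceptance: {A,E,H,J} | {B,C,D,F,G,K}.
Refine {B,C,D,F,G,K} on symbol 1: members go to different blocks, giving {B,C,F} and {D,G,K}.
On input 0, block {D,G,K} splits into {D,K} and {G}.
Stable partition: {A,E,H,J} | {B,C,F} | {D,K} | {G} — 4 equivalence classes.

4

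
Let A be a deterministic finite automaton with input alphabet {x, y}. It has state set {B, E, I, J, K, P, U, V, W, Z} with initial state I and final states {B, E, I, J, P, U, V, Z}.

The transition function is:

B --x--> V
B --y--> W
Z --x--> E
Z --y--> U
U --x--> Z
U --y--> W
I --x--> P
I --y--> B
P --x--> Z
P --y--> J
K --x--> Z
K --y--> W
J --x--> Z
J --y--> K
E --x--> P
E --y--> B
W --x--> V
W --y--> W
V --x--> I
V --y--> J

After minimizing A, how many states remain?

3

Every state is reachable, so we keep all 10.
P0 = {B,E,I,J,P,U,V,Z} | {K,W}.
On input y, block {B,E,I,J,P,U,V,Z} splits into {E,I,P,V,Z} and {B,J,U}.
Stable partition: {E,I,P,V,Z} | {K,W} | {B,J,U} — 3 equivalence classes.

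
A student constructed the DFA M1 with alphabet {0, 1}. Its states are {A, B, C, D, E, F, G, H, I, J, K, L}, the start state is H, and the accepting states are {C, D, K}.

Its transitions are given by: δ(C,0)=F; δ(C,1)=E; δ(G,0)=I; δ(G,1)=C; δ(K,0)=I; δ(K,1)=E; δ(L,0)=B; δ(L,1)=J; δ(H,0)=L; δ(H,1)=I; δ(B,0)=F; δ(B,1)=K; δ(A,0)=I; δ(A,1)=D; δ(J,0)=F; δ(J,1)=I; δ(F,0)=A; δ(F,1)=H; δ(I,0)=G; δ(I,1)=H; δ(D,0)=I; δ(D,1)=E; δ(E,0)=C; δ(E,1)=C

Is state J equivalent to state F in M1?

Every state is reachable, so we keep all 12.
Initial partition by acceptance: {C,D,K} | {A,B,E,F,G,H,I,J,L}.
Split {A,B,E,F,G,H,I,J,L} by δ(·,0) → {A,B,F,G,H,I,J,L} and {E}.
Refine {A,B,F,G,H,I,J,L} on symbol 1: members go to different blocks, giving {F,H,I,J,L} and {A,B,G}.
On input 0, block {F,H,I,J,L} splits into {F,I,L} and {H,J}.
Stable partition: {C,D,K} | {F,I,L} | {E} | {A,B,G} | {H,J} — 5 equivalence classes.
J and F end up in different blocks, so they are distinguishable. For instance, the string '01' is accepted from only F.

No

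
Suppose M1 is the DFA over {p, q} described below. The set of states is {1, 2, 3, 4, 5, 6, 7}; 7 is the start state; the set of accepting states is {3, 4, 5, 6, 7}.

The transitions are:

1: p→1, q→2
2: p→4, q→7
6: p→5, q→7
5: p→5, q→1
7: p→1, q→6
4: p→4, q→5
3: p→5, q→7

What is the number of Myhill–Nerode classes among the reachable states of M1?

States {3} cannot be reached from the start state, so discard them.
P0 = {4,5,6,7} | {1,2}.
On input p, block {4,5,6,7} splits into {4,5,6} and {7}.
Refine {4,5,6} on symbol q: members go to different blocks, giving {4} and {5} and {6}.
Refine {1,2} on symbol p: members go to different blocks, giving {1} and {2}.
The partition is now stable with 6 blocks: {4} | {1} | {7} | {5} | {6} | {2}.

6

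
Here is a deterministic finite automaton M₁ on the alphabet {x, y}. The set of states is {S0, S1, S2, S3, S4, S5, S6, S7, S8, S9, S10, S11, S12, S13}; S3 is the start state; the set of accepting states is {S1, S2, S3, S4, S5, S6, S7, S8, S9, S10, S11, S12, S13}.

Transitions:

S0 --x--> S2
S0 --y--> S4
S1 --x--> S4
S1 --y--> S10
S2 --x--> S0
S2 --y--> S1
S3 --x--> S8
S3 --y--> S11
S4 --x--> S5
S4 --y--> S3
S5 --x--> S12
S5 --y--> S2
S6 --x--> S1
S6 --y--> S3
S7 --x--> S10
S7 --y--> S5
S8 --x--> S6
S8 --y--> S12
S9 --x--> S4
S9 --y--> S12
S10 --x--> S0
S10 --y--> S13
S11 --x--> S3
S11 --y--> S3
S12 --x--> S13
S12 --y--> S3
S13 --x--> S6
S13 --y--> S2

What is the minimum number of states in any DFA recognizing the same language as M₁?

7

Reachable states from the start: {S0,S1,S2,S3,S4,S5,S6,S8,S10,S11,S12,S13}. Unreachable: {S7,S9} — drop them.
Start with accepting vs non-accepting: {S1,S2,S3,S4,S5,S6,S8,S10,S11,S12,S13} | {S0}.
Refine {S1,S2,S3,S4,S5,S6,S8,S10,S11,S12,S13} on symbol x: members go to different blocks, giving {S1,S3,S4,S5,S6,S8,S11,S12,S13} and {S2,S10}.
Split {S1,S3,S4,S5,S6,S8,S11,S12,S13} by δ(·,y) → {S3,S4,S6,S8,S11,S12} and {S1,S5,S13}.
Refine {S3,S4,S6,S8,S11,S12} on symbol x: members go to different blocks, giving {S3,S8,S11} and {S4,S6,S12}.
On input x, block {S3,S8,S11} splits into {S3,S11} and {S8}.
Split {S3,S11} by δ(·,x) → {S3} and {S11}.
No further refinement is possible. Final partition (7 blocks): {S3} | {S0} | {S2,S10} | {S1,S5,S13} | {S4,S6,S12} | {S8} | {S11}.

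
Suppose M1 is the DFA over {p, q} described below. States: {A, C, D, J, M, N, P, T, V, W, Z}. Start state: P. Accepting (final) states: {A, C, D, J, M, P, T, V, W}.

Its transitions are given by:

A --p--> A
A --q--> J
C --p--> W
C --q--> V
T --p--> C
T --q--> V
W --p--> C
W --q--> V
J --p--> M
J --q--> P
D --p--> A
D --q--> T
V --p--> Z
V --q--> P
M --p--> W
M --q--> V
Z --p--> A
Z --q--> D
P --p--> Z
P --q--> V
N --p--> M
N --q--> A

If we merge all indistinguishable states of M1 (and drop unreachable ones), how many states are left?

States {N} cannot be reached from the start state, so discard them.
Initial partition by acceptance: {A,C,D,J,M,P,T,V,W} | {Z}.
Refine {A,C,D,J,M,P,T,V,W} on symbol p: members go to different blocks, giving {A,C,D,J,M,T,W} and {P,V}.
On input q, block {A,C,D,J,M,T,W} splits into {C,J,M,T,W} and {A,D}.
Stable partition: {C,J,M,T,W} | {Z} | {P,V} | {A,D} — 4 equivalence classes.

4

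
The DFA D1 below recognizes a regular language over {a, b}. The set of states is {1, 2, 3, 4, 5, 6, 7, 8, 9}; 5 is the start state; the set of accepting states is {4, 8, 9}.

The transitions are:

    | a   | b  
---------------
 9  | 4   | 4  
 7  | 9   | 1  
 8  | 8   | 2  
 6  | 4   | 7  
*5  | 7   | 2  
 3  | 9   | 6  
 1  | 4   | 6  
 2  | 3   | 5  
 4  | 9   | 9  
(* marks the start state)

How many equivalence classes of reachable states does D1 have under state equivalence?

First remove the unreachable states {8}; 8 states remain.
Start with accepting vs non-accepting: {4,9} | {1,2,3,5,6,7}.
On input a, block {1,2,3,5,6,7} splits into {1,3,6,7} and {2,5}.
Stable partition: {4,9} | {1,3,6,7} | {2,5} — 3 equivalence classes.

3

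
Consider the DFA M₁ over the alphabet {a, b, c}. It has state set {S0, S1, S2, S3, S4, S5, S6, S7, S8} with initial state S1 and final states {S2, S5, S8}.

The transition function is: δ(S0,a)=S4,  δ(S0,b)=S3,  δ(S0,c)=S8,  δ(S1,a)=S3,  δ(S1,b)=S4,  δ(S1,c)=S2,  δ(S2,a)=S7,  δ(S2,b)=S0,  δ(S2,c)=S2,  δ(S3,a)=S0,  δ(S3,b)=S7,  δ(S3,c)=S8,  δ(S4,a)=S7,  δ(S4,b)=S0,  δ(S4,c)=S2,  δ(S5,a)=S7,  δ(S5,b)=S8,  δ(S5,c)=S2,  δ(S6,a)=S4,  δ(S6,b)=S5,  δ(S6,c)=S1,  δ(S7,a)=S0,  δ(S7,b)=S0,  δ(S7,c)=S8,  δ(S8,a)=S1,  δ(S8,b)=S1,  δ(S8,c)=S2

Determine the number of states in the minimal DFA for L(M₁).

2

First remove the unreachable states {S5,S6}; 7 states remain.
Start with accepting vs non-accepting: {S2,S8} | {S0,S1,S3,S4,S7}.
Stable partition: {S2,S8} | {S0,S1,S3,S4,S7} — 2 equivalence classes.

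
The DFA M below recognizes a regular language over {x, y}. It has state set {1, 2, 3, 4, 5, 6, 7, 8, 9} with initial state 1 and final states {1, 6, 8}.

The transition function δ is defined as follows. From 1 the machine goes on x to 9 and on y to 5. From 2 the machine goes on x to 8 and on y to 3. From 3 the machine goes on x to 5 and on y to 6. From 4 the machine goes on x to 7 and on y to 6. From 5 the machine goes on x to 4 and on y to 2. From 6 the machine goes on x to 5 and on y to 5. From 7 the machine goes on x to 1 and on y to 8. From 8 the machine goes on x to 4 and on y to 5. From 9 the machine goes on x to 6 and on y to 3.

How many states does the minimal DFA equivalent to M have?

9

Every state is reachable, so we keep all 9.
P0 = {1,6,8} | {2,3,4,5,7,9}.
Refine {2,3,4,5,7,9} on symbol x: members go to different blocks, giving {2,7,9} and {3,4,5}.
On input x, block {1,6,8} splits into {6,8} and {1}.
Refine {2,7,9} on symbol x: members go to different blocks, giving {2,9} and {7}.
On input x, block {3,4,5} splits into {3,5} and {4}.
Split {6,8} by δ(·,x) → {6} and {8}.
Split {2,9} by δ(·,x) → {2} and {9}.
Refine {3,5} on symbol x: members go to different blocks, giving {3} and {5}.
The partition is now stable with 9 blocks: {6} | {2} | {3} | {1} | {7} | {4} | {8} | {9} | {5}.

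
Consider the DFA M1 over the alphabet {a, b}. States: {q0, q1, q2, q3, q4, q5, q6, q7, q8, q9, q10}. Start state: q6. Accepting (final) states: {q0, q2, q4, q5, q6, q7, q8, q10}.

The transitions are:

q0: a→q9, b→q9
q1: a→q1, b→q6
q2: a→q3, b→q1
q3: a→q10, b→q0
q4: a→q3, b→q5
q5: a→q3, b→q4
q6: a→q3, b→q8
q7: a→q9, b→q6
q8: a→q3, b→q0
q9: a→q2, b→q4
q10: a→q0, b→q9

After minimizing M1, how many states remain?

9

Reachable states from the start: {q0,q1,q2,q3,q4,q5,q6,q8,q9,q10}. Unreachable: {q7} — drop them.
Start with accepting vs non-accepting: {q0,q2,q4,q5,q6,q8,q10} | {q1,q3,q9}.
On input a, block {q0,q2,q4,q5,q6,q8,q10} splits into {q0,q2,q4,q5,q6,q8} and {q10}.
Refine {q0,q2,q4,q5,q6,q8} on symbol b: members go to different blocks, giving {q4,q5,q6,q8} and {q0,q2}.
Refine {q4,q5,q6,q8} on symbol b: members go to different blocks, giving {q4,q5,q6} and {q8}.
On input b, block {q4,q5,q6} splits into {q4,q5} and {q6}.
Split {q1,q3,q9} by δ(·,a) → {q1} and {q3} and {q9}.
On input a, block {q0,q2} splits into {q0} and {q2}.
The partition is now stable with 9 blocks: {q4,q5} | {q1} | {q10} | {q0} | {q8} | {q6} | {q3} | {q9} | {q2}.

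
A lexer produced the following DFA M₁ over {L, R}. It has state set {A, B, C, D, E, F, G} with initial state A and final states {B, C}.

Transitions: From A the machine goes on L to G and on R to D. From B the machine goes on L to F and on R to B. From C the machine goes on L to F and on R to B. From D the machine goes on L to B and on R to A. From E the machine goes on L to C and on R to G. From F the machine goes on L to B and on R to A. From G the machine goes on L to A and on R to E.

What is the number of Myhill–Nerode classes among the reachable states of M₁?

3

Every state is reachable, so we keep all 7.
P0 = {B,C} | {A,D,E,F,G}.
Refine {A,D,E,F,G} on symbol L: members go to different blocks, giving {D,E,F} and {A,G}.
No further refinement is possible. Final partition (3 blocks): {B,C} | {D,E,F} | {A,G}.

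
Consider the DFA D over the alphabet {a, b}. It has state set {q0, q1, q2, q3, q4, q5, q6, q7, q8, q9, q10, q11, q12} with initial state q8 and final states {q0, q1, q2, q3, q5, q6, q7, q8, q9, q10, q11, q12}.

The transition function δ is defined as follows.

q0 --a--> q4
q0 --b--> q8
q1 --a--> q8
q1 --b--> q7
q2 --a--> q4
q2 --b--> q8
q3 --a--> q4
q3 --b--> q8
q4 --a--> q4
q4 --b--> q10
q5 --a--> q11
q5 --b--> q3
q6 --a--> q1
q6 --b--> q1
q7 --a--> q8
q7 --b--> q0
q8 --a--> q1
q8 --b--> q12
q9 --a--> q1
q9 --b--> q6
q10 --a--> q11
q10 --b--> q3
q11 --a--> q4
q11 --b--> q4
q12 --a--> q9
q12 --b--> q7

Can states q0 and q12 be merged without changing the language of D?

No

First remove the unreachable states {q2,q5}; 11 states remain.
Start with accepting vs non-accepting: {q0,q1,q3,q6,q7,q8,q9,q10,q11,q12} | {q4}.
On input a, block {q0,q1,q3,q6,q7,q8,q9,q10,q11,q12} splits into {q1,q6,q7,q8,q9,q10,q12} and {q0,q3,q11}.
Refine {q1,q6,q7,q8,q9,q10,q12} on symbol a: members go to different blocks, giving {q1,q6,q7,q8,q9,q12} and {q10}.
Split {q1,q6,q7,q8,q9,q12} by δ(·,b) → {q1,q6,q8,q9,q12} and {q7}.
On input b, block {q1,q6,q8,q9,q12} splits into {q6,q8,q9} and {q1,q12}.
On input b, block {q6,q8,q9} splits into {q6,q8} and {q9}.
Split {q0,q3,q11} by δ(·,b) → {q0,q3} and {q11}.
Split {q1,q12} by δ(·,a) → {q1} and {q12}.
On input b, block {q6,q8} splits into {q6} and {q8}.
No further refinement is possible. Final partition (10 blocks): {q6} | {q4} | {q0,q3} | {q10} | {q7} | {q1} | {q9} | {q11} | {q12} | {q8}.
q0 and q12 end up in different blocks, so they are distinguishable. For instance, the string 'a' is accepted from only q12.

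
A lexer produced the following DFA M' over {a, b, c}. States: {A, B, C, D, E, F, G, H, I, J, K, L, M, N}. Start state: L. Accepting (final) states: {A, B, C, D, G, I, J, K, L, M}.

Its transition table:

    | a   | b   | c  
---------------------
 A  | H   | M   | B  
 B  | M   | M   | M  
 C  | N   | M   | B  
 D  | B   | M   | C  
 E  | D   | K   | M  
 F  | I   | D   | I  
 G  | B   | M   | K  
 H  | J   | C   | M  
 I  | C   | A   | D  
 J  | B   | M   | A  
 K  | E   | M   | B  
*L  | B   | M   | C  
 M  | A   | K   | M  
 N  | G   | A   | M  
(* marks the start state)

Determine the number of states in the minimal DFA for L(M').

5

First remove the unreachable states {F,I}; 12 states remain.
P0 = {A,B,C,D,G,J,K,L,M} | {E,H,N}.
Refine {A,B,C,D,G,J,K,L,M} on symbol a: members go to different blocks, giving {B,D,G,J,L,M} and {A,C,K}.
Split {B,D,G,J,L,M} by δ(·,a) → {B,D,G,J,L} and {M}.
On input a, block {B,D,G,J,L} splits into {D,G,J,L} and {B}.
The partition is now stable with 5 blocks: {D,G,J,L} | {E,H,N} | {A,C,K} | {M} | {B}.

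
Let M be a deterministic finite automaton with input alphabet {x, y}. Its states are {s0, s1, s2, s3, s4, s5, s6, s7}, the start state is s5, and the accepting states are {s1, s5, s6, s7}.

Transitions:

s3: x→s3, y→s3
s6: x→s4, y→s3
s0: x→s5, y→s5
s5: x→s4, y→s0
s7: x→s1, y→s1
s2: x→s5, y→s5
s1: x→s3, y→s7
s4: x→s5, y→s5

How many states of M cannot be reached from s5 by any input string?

Starting at s5 and following transitions, the reachable set is {s0, s4, s5}. That leaves s1, s2, s3, s6, s7 unreachable — 5 in total.

5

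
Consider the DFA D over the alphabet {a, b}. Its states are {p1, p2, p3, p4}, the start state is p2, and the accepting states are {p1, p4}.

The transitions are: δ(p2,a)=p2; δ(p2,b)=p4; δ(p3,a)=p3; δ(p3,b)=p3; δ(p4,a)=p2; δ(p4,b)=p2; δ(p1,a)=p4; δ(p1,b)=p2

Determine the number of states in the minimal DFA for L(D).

2

States {p1,p3} cannot be reached from the start state, so discard them.
Start with accepting vs non-accepting: {p4} | {p2}.
No further refinement is possible. Final partition (2 blocks): {p4} | {p2}.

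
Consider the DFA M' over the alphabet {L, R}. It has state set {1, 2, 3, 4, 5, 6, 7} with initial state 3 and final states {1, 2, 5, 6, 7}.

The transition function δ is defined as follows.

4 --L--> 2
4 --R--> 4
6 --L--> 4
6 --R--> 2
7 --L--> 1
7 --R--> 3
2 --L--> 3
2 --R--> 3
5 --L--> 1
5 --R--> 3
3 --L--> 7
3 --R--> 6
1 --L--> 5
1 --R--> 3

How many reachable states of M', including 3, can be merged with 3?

1

All states are reachable from the start state.
Start with accepting vs non-accepting: {1,2,5,6,7} | {3,4}.
On input L, block {1,2,5,6,7} splits into {1,5,7} and {2,6}.
On input L, block {3,4} splits into {3} and {4}.
On input L, block {2,6} splits into {2} and {6}.
Stable partition: {1,5,7} | {3} | {2} | {4} | {6} — 5 equivalence classes.
The equivalence class containing 3 is {3}, of size 1.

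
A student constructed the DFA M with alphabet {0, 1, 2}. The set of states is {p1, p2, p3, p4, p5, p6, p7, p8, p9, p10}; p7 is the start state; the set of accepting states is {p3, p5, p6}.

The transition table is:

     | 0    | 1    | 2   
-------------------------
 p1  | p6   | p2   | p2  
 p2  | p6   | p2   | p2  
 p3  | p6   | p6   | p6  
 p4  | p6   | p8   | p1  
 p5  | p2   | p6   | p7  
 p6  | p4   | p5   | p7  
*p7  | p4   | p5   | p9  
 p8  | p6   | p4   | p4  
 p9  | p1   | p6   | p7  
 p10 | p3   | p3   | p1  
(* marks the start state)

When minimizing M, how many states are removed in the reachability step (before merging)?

BFS from p7 reaches {p1, p2, p4, p5, p6, p7, p8, p9}; the 2 state(s) p3, p10 are never visited.

2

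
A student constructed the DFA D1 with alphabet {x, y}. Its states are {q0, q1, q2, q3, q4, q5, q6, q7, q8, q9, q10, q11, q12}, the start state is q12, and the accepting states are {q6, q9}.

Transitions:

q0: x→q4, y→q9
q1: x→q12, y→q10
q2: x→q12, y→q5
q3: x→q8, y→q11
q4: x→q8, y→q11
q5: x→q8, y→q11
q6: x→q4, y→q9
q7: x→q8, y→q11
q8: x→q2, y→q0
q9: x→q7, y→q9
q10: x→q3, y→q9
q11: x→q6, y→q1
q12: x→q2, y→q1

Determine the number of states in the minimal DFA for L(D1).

Every state is reachable, so we keep all 13.
P0 = {q6,q9} | {q0,q1,q2,q3,q4,q5,q7,q8,q10,q11,q12}.
Refine {q0,q1,q2,q3,q4,q5,q7,q8,q10,q11,q12} on symbol x: members go to different blocks, giving {q0,q1,q2,q3,q4,q5,q7,q8,q10,q12} and {q11}.
Refine {q0,q1,q2,q3,q4,q5,q7,q8,q10,q12} on symbol y: members go to different blocks, giving {q1,q2,q8,q12} and {q3,q4,q5,q7} and {q0,q10}.
On input y, block {q1,q2,q8,q12} splits into {q1,q8} and {q2} and {q12}.
Split {q1,q8} by δ(·,x) → {q1} and {q8}.
Stable partition: {q6,q9} | {q1} | {q11} | {q3,q4,q5,q7} | {q0,q10} | {q2} | {q12} | {q8} — 8 equivalence classes.

8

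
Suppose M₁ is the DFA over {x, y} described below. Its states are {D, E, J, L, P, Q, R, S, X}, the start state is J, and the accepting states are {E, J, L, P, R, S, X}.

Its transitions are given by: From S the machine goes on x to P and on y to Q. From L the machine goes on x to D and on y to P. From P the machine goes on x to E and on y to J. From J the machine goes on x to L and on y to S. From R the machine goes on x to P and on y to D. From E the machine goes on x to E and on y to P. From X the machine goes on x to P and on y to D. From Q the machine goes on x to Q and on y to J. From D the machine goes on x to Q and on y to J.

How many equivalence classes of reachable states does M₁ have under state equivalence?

Reachable states from the start: {D,E,J,L,P,Q,S}. Unreachable: {R,X} — drop them.
Initial partition by acceptance: {E,J,L,P,S} | {D,Q}.
Split {E,J,L,P,S} by δ(·,x) → {E,J,P,S} and {L}.
Split {E,J,P,S} by δ(·,x) → {E,P,S} and {J}.
Split {E,P,S} by δ(·,y) → {S} and {P} and {E}.
No further refinement is possible. Final partition (6 blocks): {S} | {D,Q} | {L} | {J} | {P} | {E}.

6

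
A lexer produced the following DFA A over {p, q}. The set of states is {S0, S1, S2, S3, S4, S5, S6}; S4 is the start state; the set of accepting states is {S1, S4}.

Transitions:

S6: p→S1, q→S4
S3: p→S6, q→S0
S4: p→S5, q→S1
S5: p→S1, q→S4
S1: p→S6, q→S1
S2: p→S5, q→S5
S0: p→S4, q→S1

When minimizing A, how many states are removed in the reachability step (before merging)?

3

Starting at S4 and following transitions, the reachable set is {S1, S4, S5, S6}. That leaves S0, S2, S3 unreachable — 3 in total.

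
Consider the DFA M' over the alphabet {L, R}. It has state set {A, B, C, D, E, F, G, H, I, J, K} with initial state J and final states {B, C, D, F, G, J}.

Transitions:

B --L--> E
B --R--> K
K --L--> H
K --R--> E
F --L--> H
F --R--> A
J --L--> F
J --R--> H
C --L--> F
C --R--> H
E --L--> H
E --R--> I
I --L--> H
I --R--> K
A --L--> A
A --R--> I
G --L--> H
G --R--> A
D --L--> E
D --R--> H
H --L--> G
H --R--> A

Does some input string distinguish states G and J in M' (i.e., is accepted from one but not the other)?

Yes

States {B,C,D} cannot be reached from the start state, so discard them.
Initial partition by acceptance: {F,G,J} | {A,E,H,I,K}.
Refine {F,G,J} on symbol L: members go to different blocks, giving {F,G} and {J}.
On input L, block {A,E,H,I,K} splits into {A,E,I,K} and {H}.
Split {A,E,I,K} by δ(·,L) → {E,I,K} and {A}.
The partition is now stable with 5 blocks: {F,G} | {E,I,K} | {J} | {H} | {A}.
G and J end up in different blocks, so they are distinguishable. For instance, the string 'L' is accepted from only J.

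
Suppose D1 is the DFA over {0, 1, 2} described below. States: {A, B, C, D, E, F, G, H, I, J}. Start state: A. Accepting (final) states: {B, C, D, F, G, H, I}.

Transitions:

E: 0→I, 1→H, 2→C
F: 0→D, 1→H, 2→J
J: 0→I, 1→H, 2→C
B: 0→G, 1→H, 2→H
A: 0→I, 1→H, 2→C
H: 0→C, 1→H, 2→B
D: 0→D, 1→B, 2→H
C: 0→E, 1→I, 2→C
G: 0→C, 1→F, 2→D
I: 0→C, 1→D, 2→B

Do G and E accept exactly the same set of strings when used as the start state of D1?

Initial partition by acceptance: {B,C,D,F,G,H,I} | {A,E,J}.
Split {B,C,D,F,G,H,I} by δ(·,0) → {B,D,F,G,H,I} and {C}.
On input 0, block {B,D,F,G,H,I} splits into {B,D,F} and {G,H,I}.
Split {B,D,F} by δ(·,0) → {D,F} and {B}.
Split {D,F} by δ(·,1) → {D} and {F}.
Refine {G,H,I} on symbol 1: members go to different blocks, giving {G} and {H} and {I}.
The partition is now stable with 8 blocks: {D} | {A,E,J} | {C} | {G} | {B} | {F} | {H} | {I}.
G and E end up in different blocks, so they are distinguishable. For instance, the string 'ε' is accepted from only G.

No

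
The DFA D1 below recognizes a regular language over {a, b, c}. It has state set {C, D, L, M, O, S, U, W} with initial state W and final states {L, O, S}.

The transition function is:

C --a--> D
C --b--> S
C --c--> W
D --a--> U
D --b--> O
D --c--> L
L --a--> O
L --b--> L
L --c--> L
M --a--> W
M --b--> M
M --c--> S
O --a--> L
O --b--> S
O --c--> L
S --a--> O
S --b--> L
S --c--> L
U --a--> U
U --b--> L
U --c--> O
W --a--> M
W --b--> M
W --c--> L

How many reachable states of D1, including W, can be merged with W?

First remove the unreachable states {C,D,U}; 5 states remain.
P0 = {L,O,S} | {M,W}.
Stable partition: {L,O,S} | {M,W} — 2 equivalence classes.
The equivalence class containing W is {M,W}, of size 2.

2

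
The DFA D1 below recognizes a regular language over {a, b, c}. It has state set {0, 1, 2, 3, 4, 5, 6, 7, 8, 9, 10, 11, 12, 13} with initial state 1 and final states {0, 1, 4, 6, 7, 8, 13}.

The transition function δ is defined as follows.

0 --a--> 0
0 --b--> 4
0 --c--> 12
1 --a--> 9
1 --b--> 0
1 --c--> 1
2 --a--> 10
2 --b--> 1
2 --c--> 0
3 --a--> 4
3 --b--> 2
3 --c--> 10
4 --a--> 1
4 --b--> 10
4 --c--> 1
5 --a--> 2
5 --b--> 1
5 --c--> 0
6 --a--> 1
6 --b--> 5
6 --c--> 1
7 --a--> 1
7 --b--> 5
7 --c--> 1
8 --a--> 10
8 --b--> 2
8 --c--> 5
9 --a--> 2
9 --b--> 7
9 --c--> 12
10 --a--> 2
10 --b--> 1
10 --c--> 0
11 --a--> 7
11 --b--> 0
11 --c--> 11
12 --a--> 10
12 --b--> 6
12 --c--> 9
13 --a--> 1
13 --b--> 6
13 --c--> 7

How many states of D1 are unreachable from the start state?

4

No path from 1 leads to 3, 8, 11, 13; the other 10 states are all reachable.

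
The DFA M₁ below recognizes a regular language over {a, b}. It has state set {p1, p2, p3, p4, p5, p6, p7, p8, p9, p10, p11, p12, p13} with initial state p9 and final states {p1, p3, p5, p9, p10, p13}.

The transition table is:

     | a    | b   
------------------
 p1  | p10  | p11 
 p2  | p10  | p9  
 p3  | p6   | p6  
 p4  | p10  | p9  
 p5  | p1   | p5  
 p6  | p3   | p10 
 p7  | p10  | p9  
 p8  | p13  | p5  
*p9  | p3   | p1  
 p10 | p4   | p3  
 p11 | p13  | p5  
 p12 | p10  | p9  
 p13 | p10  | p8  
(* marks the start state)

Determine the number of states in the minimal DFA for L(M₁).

8

States {p2,p7,p12} cannot be reached from the start state, so discard them.
P0 = {p1,p3,p5,p9,p10,p13} | {p4,p6,p8,p11}.
Split {p1,p3,p5,p9,p10,p13} by δ(·,a) → {p1,p5,p9,p13} and {p3,p10}.
On input a, block {p1,p5,p9,p13} splits into {p1,p9,p13} and {p5}.
Split {p1,p9,p13} by δ(·,b) → {p1,p13} and {p9}.
Refine {p4,p6,p8,p11} on symbol a: members go to different blocks, giving {p4,p6} and {p8,p11}.
On input b, block {p4,p6} splits into {p4} and {p6}.
Refine {p3,p10} on symbol a: members go to different blocks, giving {p3} and {p10}.
The partition is now stable with 8 blocks: {p1,p13} | {p4} | {p3} | {p5} | {p9} | {p8,p11} | {p6} | {p10}.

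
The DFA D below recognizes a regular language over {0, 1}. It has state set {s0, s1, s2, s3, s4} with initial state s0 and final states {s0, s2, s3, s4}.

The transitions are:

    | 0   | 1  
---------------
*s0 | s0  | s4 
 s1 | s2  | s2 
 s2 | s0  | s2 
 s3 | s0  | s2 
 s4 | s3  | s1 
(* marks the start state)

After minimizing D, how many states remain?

All states are reachable from the start state.
Initial partition by acceptance: {s0,s2,s3,s4} | {s1}.
On input 1, block {s0,s2,s3,s4} splits into {s0,s2,s3} and {s4}.
Refine {s0,s2,s3} on symbol 1: members go to different blocks, giving {s2,s3} and {s0}.
Stable partition: {s2,s3} | {s1} | {s4} | {s0} — 4 equivalence classes.

4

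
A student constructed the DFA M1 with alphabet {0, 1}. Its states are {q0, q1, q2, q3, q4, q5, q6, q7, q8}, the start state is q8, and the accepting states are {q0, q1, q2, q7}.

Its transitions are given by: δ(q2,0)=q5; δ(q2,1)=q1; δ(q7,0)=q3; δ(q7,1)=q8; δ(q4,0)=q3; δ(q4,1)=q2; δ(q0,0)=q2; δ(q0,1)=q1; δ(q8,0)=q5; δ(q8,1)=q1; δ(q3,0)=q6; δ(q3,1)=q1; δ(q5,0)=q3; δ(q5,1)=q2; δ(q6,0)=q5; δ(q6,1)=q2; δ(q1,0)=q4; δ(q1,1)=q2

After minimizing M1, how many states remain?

2

States {q0,q7} cannot be reached from the start state, so discard them.
Initial partition by acceptance: {q1,q2} | {q3,q4,q5,q6,q8}.
Stable partition: {q1,q2} | {q3,q4,q5,q6,q8} — 2 equivalence classes.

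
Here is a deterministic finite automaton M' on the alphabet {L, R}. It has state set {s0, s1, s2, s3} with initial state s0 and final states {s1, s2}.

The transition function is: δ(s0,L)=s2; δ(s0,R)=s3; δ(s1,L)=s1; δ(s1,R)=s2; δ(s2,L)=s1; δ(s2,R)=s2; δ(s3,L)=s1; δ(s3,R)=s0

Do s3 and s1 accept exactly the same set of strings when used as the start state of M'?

All states are reachable from the start state.
P0 = {s1,s2} | {s0,s3}.
No further refinement is possible. Final partition (2 blocks): {s1,s2} | {s0,s3}.
s3 and s1 end up in different blocks, so they are distinguishable. For instance, the string 'ε' is accepted from only s1.

No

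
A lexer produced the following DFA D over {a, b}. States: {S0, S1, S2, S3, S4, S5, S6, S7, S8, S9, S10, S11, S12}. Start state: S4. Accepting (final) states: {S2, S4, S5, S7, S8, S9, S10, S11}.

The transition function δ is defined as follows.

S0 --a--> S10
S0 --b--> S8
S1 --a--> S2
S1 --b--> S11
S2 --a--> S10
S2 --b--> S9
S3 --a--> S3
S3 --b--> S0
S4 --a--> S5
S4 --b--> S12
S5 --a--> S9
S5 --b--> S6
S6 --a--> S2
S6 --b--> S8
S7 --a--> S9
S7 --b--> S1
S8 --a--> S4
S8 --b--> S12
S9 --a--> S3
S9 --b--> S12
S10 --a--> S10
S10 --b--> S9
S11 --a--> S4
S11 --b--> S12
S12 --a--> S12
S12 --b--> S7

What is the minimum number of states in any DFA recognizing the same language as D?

8

Every state is reachable, so we keep all 13.
Start with accepting vs non-accepting: {S2,S4,S5,S7,S8,S9,S10,S11} | {S0,S1,S3,S6,S12}.
Refine {S2,S4,S5,S7,S8,S9,S10,S11} on symbol a: members go to different blocks, giving {S2,S4,S5,S7,S8,S10,S11} and {S9}.
On input a, block {S2,S4,S5,S7,S8,S10,S11} splits into {S2,S4,S8,S10,S11} and {S5,S7}.
Split {S2,S4,S8,S10,S11} by δ(·,a) → {S2,S8,S10,S11} and {S4}.
On input a, block {S2,S8,S10,S11} splits into {S2,S10} and {S8,S11}.
Split {S0,S1,S3,S6,S12} by δ(·,a) → {S0,S1,S6} and {S3,S12}.
Refine {S3,S12} on symbol b: members go to different blocks, giving {S3} and {S12}.
No further refinement is possible. Final partition (8 blocks): {S2,S10} | {S0,S1,S6} | {S9} | {S5,S7} | {S4} | {S8,S11} | {S3} | {S12}.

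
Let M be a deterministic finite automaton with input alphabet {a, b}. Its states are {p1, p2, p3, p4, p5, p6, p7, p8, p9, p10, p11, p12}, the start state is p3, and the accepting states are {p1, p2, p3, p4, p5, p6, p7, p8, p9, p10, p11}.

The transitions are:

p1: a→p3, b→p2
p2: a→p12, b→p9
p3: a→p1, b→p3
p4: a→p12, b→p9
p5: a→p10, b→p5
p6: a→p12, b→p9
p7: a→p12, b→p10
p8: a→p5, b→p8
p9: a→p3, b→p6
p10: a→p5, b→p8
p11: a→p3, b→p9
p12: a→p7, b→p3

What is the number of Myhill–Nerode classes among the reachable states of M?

States {p4,p11} cannot be reached from the start state, so discard them.
Start with accepting vs non-accepting: {p1,p2,p3,p5,p6,p7,p8,p9,p10} | {p12}.
Refine {p1,p2,p3,p5,p6,p7,p8,p9,p10} on symbol a: members go to different blocks, giving {p1,p3,p5,p8,p9,p10} and {p2,p6,p7}.
Split {p1,p3,p5,p8,p9,p10} by δ(·,b) → {p3,p5,p8,p10} and {p1,p9}.
On input a, block {p3,p5,p8,p10} splits into {p5,p8,p10} and {p3}.
On input b, block {p2,p6,p7} splits into {p2,p6} and {p7}.
No further refinement is possible. Final partition (6 blocks): {p5,p8,p10} | {p12} | {p2,p6} | {p1,p9} | {p3} | {p7}.

6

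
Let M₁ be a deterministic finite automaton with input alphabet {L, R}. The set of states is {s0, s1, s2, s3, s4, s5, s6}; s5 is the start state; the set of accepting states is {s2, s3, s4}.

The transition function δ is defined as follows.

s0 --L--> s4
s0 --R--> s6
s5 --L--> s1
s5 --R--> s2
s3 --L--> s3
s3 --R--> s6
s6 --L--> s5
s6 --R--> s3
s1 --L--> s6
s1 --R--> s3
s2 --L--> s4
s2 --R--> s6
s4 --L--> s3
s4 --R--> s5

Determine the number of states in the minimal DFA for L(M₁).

First remove the unreachable states {s0}; 6 states remain.
Start with accepting vs non-accepting: {s2,s3,s4} | {s1,s5,s6}.
No further refinement is possible. Final partition (2 blocks): {s2,s3,s4} | {s1,s5,s6}.

2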